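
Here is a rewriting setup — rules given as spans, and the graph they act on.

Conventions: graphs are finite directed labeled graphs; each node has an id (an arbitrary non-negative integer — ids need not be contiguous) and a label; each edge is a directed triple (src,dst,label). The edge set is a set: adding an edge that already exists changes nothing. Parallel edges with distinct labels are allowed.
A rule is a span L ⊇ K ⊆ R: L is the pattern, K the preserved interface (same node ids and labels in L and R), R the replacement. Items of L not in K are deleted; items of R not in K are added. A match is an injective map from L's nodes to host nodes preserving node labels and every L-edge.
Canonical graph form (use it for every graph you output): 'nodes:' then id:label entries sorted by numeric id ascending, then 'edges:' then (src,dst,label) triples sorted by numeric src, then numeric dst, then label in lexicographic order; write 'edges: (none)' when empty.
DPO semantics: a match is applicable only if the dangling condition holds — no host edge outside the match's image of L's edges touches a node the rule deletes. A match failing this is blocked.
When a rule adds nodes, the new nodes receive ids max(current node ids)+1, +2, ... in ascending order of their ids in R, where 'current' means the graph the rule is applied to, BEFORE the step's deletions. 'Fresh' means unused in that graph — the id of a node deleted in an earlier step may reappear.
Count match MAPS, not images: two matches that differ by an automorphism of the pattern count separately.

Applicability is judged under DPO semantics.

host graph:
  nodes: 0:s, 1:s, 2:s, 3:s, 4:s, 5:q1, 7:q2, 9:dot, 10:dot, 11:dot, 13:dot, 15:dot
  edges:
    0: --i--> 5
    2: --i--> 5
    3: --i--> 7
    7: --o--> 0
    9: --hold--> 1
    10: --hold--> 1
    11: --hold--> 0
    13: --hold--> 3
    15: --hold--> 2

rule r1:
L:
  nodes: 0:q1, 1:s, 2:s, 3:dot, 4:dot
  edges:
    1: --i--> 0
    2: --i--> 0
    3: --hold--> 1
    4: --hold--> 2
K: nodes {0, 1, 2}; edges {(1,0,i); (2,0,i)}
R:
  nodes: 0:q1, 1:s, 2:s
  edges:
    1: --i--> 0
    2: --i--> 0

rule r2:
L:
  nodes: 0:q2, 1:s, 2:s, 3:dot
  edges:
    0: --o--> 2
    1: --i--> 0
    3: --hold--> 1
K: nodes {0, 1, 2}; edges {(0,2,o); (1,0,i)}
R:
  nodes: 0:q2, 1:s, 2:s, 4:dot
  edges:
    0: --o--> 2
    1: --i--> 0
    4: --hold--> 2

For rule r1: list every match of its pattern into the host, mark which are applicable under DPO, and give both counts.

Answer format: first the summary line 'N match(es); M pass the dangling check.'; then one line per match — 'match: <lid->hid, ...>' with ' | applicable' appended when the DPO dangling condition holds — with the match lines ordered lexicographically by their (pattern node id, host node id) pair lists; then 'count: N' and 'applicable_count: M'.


2 match(es); 2 pass the dangling check.
match: 0->5, 1->0, 2->2, 3->11, 4->15 | applicable
match: 0->5, 1->2, 2->0, 3->15, 4->11 | applicable
count: 2
applicable_count: 2


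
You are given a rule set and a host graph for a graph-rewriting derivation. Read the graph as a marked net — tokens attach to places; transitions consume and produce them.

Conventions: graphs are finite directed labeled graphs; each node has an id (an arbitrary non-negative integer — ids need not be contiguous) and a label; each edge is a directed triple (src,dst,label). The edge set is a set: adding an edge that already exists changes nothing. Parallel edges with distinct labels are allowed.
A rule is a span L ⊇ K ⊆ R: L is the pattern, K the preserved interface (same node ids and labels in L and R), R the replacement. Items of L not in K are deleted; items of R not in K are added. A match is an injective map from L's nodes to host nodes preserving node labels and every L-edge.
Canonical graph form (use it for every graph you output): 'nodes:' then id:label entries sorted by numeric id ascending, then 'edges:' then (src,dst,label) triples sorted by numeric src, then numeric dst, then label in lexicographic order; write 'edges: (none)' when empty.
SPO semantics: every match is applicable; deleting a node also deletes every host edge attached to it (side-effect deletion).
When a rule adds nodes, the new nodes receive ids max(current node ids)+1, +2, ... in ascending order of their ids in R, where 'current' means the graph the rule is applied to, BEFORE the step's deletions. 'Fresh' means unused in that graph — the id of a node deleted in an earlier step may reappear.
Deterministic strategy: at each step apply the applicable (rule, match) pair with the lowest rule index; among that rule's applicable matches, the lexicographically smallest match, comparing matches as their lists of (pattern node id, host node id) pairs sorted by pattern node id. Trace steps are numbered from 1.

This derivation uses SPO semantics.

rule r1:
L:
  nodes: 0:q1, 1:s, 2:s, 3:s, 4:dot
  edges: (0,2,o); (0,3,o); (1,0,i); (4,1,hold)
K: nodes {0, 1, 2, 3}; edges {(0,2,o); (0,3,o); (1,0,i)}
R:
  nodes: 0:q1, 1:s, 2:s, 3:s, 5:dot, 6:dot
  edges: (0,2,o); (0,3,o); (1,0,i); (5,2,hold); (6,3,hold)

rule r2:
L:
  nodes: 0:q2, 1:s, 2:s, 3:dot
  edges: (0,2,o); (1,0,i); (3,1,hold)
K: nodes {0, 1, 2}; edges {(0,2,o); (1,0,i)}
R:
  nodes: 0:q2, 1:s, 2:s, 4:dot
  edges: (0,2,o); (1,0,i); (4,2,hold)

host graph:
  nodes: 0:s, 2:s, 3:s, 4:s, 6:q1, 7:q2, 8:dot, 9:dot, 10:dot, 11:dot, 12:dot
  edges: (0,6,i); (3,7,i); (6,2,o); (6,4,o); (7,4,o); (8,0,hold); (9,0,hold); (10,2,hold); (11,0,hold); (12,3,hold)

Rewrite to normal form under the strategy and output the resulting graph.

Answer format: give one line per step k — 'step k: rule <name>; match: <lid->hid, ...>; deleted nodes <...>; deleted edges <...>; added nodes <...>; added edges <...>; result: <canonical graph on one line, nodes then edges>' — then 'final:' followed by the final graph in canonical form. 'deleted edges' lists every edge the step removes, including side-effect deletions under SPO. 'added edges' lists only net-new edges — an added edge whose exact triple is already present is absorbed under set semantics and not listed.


step 1: rule r1; match: 0->6, 1->0, 2->2, 3->4, 4->8; deleted nodes 8; deleted edges (8,0,hold); added nodes 13, 14; added edges (13,2,hold); (14,4,hold); result: nodes: 0:s, 2:s, 3:s, 4:s, 6:q1, 7:q2, 9:dot, 10:dot, 11:dot, 12:dot, 13:dot, 14:dot edges: (0,6,i); (3,7,i); (6,2,o); (6,4,o); (7,4,o); (9,0,hold); (10,2,hold); (11,0,hold); (12,3,hold); (13,2,hold); (14,4,hold)
step 2: rule r1; match: 0->6, 1->0, 2->2, 3->4, 4->9; deleted nodes 9; deleted edges (9,0,hold); added nodes 15, 16; added edges (15,2,hold); (16,4,hold); result: nodes: 0:s, 2:s, 3:s, 4:s, 6:q1, 7:q2, 10:dot, 11:dot, 12:dot, 13:dot, 14:dot, 15:dot, 16:dot edges: (0,6,i); (3,7,i); (6,2,o); (6,4,o); (7,4,o); (10,2,hold); (11,0,hold); (12,3,hold); (13,2,hold); (14,4,hold); (15,2,hold); (16,4,hold)
step 3: rule r1; match: 0->6, 1->0, 2->2, 3->4, 4->11; deleted nodes 11; deleted edges (11,0,hold); added nodes 17, 18; added edges (17,2,hold); (18,4,hold); result: nodes: 0:s, 2:s, 3:s, 4:s, 6:q1, 7:q2, 10:dot, 12:dot, 13:dot, 14:dot, 15:dot, 16:dot, 17:dot, 18:dot edges: (0,6,i); (3,7,i); (6,2,o); (6,4,o); (7,4,o); (10,2,hold); (12,3,hold); (13,2,hold); (14,4,hold); (15,2,hold); (16,4,hold); (17,2,hold); (18,4,hold)
step 4: rule r2; match: 0->7, 1->3, 2->4, 3->12; deleted nodes 12; deleted edges (12,3,hold); added nodes 19; added edges (19,4,hold); result: nodes: 0:s, 2:s, 3:s, 4:s, 6:q1, 7:q2, 10:dot, 13:dot, 14:dot, 15:dot, 16:dot, 17:dot, 18:dot, 19:dot edges: (0,6,i); (3,7,i); (6,2,o); (6,4,o); (7,4,o); (10,2,hold); (13,2,hold); (14,4,hold); (15,2,hold); (16,4,hold); (17,2,hold); (18,4,hold); (19,4,hold)
final:
nodes: 0:s, 2:s, 3:s, 4:s, 6:q1, 7:q2, 10:dot, 13:dot, 14:dot, 15:dot, 16:dot, 17:dot, 18:dot, 19:dot
edges: (0,6,i); (3,7,i); (6,2,o); (6,4,o); (7,4,o); (10,2,hold); (13,2,hold); (14,4,hold); (15,2,hold); (16,4,hold); (17,2,hold); (18,4,hold); (19,4,hold)


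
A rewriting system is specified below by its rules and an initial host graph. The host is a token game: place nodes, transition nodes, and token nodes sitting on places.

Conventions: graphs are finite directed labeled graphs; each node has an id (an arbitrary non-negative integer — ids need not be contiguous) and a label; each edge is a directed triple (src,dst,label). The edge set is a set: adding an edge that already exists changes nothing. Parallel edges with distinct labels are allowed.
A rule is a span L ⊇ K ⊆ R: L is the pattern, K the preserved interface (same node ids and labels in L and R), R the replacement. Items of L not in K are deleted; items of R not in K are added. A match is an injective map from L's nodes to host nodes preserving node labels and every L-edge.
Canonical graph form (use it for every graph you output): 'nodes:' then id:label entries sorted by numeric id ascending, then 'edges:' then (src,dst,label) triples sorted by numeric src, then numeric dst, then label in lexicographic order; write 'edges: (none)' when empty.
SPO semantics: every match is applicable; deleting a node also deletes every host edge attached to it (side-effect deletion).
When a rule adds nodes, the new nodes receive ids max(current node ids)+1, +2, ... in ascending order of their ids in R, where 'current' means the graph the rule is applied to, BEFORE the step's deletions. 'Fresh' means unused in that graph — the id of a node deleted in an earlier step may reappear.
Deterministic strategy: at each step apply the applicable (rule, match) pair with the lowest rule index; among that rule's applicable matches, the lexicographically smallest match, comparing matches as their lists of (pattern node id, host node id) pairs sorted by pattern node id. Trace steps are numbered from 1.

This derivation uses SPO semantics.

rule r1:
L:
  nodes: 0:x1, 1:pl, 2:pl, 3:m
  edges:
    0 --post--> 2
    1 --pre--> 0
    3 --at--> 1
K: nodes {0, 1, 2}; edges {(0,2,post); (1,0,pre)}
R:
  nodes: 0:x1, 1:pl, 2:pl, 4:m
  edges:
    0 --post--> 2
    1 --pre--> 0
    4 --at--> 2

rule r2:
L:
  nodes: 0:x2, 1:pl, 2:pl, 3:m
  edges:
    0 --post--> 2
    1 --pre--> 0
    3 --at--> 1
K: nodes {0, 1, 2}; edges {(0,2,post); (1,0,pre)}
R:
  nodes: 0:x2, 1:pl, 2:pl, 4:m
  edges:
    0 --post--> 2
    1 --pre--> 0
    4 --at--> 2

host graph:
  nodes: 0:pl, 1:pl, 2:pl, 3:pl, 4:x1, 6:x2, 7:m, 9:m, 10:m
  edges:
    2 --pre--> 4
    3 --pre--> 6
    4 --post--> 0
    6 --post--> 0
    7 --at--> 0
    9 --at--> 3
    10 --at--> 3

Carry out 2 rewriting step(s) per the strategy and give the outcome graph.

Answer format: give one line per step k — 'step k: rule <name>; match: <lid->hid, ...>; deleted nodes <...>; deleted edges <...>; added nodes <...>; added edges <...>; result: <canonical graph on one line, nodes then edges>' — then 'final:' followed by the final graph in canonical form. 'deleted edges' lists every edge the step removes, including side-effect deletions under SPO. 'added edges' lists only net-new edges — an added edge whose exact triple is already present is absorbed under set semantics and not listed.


step 1: rule r2; match: 0->6, 1->3, 2->0, 3->9; deleted nodes 9; deleted edges (9,3,at); added nodes 11; added edges (11,0,at); result: nodes: 0:pl, 1:pl, 2:pl, 3:pl, 4:x1, 6:x2, 7:m, 10:m, 11:m edges: (2,4,pre); (3,6,pre); (4,0,post); (6,0,post); (7,0,at); (10,3,at); (11,0,at)
step 2: rule r2; match: 0->6, 1->3, 2->0, 3->10; deleted nodes 10; deleted edges (10,3,at); added nodes 12; added edges (12,0,at); result: nodes: 0:pl, 1:pl, 2:pl, 3:pl, 4:x1, 6:x2, 7:m, 11:m, 12:m edges: (2,4,pre); (3,6,pre); (4,0,post); (6,0,post); (7,0,at); (11,0,at); (12,0,at)
final:
nodes: 0:pl, 1:pl, 2:pl, 3:pl, 4:x1, 6:x2, 7:m, 11:m, 12:m
edges: (2,4,pre); (3,6,pre); (4,0,post); (6,0,post); (7,0,at); (11,0,at); (12,0,at)


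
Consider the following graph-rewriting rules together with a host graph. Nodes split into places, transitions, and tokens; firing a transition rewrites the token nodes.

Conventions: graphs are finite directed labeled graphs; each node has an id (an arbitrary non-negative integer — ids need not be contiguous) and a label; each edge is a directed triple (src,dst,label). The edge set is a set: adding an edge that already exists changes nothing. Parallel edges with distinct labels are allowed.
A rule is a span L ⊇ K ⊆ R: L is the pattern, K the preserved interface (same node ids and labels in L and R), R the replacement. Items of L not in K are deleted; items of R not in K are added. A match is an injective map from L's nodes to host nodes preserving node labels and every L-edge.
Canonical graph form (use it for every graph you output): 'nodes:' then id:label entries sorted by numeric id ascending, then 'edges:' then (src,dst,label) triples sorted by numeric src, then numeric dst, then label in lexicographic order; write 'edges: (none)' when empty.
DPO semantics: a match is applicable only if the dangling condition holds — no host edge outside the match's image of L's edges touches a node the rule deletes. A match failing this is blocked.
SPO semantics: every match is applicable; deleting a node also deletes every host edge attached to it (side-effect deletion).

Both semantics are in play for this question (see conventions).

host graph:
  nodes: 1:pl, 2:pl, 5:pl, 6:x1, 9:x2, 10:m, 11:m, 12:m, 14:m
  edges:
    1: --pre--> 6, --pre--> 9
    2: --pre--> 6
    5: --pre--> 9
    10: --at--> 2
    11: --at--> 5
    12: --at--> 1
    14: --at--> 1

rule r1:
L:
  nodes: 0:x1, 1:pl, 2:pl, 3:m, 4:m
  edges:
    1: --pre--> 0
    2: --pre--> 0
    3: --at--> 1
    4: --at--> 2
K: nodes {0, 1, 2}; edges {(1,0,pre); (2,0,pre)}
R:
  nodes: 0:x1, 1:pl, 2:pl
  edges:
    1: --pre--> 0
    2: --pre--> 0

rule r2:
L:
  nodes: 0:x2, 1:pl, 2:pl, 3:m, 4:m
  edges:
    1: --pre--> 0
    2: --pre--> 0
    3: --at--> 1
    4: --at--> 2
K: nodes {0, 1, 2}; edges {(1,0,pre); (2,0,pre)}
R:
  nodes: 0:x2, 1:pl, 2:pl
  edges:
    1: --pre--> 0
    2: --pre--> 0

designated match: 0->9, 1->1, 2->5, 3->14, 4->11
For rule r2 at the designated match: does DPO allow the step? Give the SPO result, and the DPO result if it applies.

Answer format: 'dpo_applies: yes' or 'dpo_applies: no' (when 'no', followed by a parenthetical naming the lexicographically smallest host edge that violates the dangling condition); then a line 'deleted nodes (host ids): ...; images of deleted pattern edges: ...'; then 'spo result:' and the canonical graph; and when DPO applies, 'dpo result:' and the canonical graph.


dpo_applies: yes
deleted nodes (host ids): 11, 14; images of deleted pattern edges: (11,5,at); (14,1,at)
spo result:
nodes: 1:pl, 2:pl, 5:pl, 6:x1, 9:x2, 10:m, 12:m
edges: (1,6,pre); (1,9,pre); (2,6,pre); (5,9,pre); (10,2,at); (12,1,at)
dpo result:
nodes: 1:pl, 2:pl, 5:pl, 6:x1, 9:x2, 10:m, 12:m
edges: (1,6,pre); (1,9,pre); (2,6,pre); (5,9,pre); (10,2,at); (12,1,at)


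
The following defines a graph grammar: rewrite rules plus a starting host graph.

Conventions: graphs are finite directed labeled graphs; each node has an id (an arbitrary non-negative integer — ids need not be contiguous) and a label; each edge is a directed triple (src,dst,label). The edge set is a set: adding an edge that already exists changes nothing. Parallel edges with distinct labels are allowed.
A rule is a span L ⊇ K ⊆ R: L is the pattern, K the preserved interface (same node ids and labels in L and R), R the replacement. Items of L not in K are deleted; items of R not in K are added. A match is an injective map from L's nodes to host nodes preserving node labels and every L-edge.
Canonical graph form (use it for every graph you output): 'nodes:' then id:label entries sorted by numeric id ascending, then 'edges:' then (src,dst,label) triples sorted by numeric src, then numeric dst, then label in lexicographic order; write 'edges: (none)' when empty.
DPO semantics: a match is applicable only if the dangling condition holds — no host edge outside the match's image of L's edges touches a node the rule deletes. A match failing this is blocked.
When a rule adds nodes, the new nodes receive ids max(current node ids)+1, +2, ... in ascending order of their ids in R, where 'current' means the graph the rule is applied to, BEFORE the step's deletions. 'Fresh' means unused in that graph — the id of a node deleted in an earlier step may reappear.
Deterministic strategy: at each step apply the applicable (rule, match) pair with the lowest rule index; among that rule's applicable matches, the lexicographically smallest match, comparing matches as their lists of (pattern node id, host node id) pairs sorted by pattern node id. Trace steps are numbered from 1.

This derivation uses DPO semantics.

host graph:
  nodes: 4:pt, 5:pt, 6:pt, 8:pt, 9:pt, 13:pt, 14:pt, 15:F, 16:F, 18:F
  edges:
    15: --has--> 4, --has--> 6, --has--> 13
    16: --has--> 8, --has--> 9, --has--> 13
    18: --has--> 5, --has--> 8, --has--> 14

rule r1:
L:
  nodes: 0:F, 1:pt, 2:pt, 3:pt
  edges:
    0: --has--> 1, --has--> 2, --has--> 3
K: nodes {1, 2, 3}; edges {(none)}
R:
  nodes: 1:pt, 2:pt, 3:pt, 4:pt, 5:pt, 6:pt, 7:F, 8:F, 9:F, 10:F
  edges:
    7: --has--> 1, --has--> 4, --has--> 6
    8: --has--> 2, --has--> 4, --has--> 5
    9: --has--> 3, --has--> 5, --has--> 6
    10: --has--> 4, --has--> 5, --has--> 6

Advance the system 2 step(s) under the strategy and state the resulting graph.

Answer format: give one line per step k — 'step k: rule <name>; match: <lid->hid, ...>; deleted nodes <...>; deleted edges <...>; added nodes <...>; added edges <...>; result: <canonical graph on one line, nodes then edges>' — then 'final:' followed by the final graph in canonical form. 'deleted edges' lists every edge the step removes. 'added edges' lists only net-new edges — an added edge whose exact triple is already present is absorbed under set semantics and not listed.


step 1: rule r1; match: 0->15, 1->4, 2->6, 3->13; deleted nodes 15; deleted edges (15,4,has); (15,6,has); (15,13,has); added nodes 19, 20, 21, 22, 23, 24, 25; added edges (22,4,has); (22,19,has); (22,21,has); (23,6,has); (23,19,has); (23,20,has); (24,13,has); (24,20,has); (24,21,has); (25,19,has); (25,20,has); (25,21,has); result: nodes: 4:pt, 5:pt, 6:pt, 8:pt, 9:pt, 13:pt, 14:pt, 16:F, 18:F, 19:pt, 20:pt, 21:pt, 22:F, 23:F, 24:F, 25:F edges: (16,8,has); (16,9,has); (16,13,has); (18,5,has); (18,8,has); (18,14,has); (22,4,has); (22,19,has); (22,21,has); (23,6,has); (23,19,has); (23,20,has); (24,13,has); (24,20,has); (24,21,has); (25,19,has); (25,20,has); (25,21,has)
step 2: rule r1; match: 0->16, 1->8, 2->9, 3->13; deleted nodes 16; deleted edges (16,8,has); (16,9,has); (16,13,has); added nodes 26, 27, 28, 29, 30, 31, 32; added edges (29,8,has); (29,26,has); (29,28,has); (30,9,has); (30,26,has); (30,27,has); (31,13,has); (31,27,has); (31,28,has); (32,26,has); (32,27,has); (32,28,has); result: nodes: 4:pt, 5:pt, 6:pt, 8:pt, 9:pt, 13:pt, 14:pt, 18:F, 19:pt, 20:pt, 21:pt, 22:F, 23:F, 24:F, 25:F, 26:pt, 27:pt, 28:pt, 29:F, 30:F, 31:F, 32:F edges: (18,5,has); (18,8,has); (18,14,has); (22,4,has); (22,19,has); (22,21,has); (23,6,has); (23,19,has); (23,20,has); (24,13,has); (24,20,has); (24,21,has); (25,19,has); (25,20,has); (25,21,has); (29,8,has); (29,26,has); (29,28,has); (30,9,has); (30,26,has); (30,27,has); (31,13,has); (31,27,has); (31,28,has); (32,26,has); (32,27,has); (32,28,has)
final:
nodes: 4:pt, 5:pt, 6:pt, 8:pt, 9:pt, 13:pt, 14:pt, 18:F, 19:pt, 20:pt, 21:pt, 22:F, 23:F, 24:F, 25:F, 26:pt, 27:pt, 28:pt, 29:F, 30:F, 31:F, 32:F
edges: (18,5,has); (18,8,has); (18,14,has); (22,4,has); (22,19,has); (22,21,has); (23,6,has); (23,19,has); (23,20,has); (24,13,has); (24,20,has); (24,21,has); (25,19,has); (25,20,has); (25,21,has); (29,8,has); (29,26,has); (29,28,has); (30,9,has); (30,26,has); (30,27,has); (31,13,has); (31,27,has); (31,28,has); (32,26,has); (32,27,has); (32,28,has)


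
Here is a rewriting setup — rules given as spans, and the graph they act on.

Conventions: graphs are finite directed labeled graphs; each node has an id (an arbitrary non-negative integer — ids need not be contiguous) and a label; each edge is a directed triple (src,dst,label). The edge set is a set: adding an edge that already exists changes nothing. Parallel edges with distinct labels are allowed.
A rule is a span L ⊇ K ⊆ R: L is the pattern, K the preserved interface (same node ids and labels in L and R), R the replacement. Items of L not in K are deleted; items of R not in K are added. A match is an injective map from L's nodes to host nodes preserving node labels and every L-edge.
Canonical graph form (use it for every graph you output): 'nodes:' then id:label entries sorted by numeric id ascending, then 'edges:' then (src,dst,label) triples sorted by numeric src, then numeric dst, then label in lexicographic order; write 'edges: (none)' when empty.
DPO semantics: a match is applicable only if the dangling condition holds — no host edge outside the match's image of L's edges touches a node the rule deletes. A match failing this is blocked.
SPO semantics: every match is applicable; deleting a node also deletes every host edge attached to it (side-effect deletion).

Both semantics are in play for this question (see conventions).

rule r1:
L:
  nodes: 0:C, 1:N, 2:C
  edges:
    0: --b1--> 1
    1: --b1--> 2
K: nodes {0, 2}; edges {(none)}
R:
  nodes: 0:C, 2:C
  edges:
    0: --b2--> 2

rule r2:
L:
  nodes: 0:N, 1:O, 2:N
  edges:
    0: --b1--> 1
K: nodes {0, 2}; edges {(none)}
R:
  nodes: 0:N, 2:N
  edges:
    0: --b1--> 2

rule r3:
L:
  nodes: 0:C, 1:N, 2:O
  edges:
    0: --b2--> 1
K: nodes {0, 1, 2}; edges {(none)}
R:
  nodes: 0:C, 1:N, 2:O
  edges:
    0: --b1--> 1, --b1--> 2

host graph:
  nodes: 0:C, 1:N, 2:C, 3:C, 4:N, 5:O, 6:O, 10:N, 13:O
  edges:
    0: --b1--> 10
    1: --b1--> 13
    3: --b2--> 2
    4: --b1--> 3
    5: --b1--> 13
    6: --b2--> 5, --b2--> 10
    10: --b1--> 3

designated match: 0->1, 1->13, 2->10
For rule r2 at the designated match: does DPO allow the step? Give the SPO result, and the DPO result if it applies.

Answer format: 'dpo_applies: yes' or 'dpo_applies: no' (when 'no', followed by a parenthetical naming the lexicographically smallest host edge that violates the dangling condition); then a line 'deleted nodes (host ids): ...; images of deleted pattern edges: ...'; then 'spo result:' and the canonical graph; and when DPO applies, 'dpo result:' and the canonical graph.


dpo_applies: no
(the rule deletes node 13, which keeps host edge (5,13,b1) outside the match image — the dangling condition fails, DPO blocks; SPO proceeds and side-deletes such edges)
deleted nodes (host ids): 13; images of deleted pattern edges: (1,13,b1)
spo result:
nodes: 0:C, 1:N, 2:C, 3:C, 4:N, 5:O, 6:O, 10:N
edges: (0,10,b1); (1,10,b1); (3,2,b2); (4,3,b1); (6,5,b2); (6,10,b2); (10,3,b1)


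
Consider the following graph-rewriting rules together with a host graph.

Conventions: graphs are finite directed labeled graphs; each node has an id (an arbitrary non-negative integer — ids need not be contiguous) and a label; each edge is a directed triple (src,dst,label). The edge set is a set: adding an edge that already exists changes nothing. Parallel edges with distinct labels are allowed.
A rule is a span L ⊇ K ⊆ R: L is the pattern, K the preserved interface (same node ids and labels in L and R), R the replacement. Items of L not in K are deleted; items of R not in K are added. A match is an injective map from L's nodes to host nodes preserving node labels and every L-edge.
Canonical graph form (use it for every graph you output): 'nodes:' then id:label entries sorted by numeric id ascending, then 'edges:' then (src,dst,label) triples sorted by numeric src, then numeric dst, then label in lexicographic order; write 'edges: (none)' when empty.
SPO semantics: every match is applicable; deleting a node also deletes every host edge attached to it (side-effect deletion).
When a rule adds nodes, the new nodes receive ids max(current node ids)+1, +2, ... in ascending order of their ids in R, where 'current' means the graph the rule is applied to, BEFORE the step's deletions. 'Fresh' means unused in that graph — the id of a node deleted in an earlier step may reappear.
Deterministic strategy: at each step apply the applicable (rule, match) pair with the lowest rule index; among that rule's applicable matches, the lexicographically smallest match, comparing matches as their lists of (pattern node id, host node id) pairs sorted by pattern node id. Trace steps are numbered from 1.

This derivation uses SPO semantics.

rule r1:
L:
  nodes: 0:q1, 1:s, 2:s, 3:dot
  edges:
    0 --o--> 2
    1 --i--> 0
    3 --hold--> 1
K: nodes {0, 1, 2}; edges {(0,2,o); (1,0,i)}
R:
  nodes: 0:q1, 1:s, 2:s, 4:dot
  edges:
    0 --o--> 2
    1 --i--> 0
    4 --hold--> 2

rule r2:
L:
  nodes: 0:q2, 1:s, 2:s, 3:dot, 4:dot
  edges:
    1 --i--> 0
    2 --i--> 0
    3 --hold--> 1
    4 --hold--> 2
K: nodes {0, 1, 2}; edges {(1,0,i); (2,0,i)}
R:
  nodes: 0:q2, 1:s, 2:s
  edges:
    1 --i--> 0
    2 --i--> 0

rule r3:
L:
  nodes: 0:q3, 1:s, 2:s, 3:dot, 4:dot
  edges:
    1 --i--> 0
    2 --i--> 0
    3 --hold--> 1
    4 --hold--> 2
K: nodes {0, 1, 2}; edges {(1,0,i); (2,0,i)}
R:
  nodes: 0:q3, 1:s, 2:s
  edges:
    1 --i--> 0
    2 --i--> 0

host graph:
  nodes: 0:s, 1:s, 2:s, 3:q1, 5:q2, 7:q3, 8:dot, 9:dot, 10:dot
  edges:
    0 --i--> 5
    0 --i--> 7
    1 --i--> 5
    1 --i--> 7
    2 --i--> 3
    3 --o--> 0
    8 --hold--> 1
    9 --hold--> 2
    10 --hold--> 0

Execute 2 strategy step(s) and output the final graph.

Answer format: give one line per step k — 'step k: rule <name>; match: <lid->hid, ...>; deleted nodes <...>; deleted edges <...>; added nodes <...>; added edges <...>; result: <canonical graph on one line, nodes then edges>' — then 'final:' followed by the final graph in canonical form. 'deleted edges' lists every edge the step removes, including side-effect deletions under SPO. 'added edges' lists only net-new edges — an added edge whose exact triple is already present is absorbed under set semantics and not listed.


step 1: rule r1; match: 0->3, 1->2, 2->0, 3->9; deleted nodes 9; deleted edges (9,2,hold); added nodes 11; added edges (11,0,hold); result: nodes: 0:s, 1:s, 2:s, 3:q1, 5:q2, 7:q3, 8:dot, 10:dot, 11:dot edges: (0,5,i); (0,7,i); (1,5,i); (1,7,i); (2,3,i); (3,0,o); (8,1,hold); (10,0,hold); (11,0,hold)
step 2: rule r2; match: 0->5, 1->0, 2->1, 3->10, 4->8; deleted nodes 8, 10; deleted edges (8,1,hold); (10,0,hold); added nodes (none); added edges (none); result: nodes: 0:s, 1:s, 2:s, 3:q1, 5:q2, 7:q3, 11:dot edges: (0,5,i); (0,7,i); (1,5,i); (1,7,i); (2,3,i); (3,0,o); (11,0,hold)
final:
nodes: 0:s, 1:s, 2:s, 3:q1, 5:q2, 7:q3, 11:dot
edges: (0,5,i); (0,7,i); (1,5,i); (1,7,i); (2,3,i); (3,0,o); (11,0,hold)


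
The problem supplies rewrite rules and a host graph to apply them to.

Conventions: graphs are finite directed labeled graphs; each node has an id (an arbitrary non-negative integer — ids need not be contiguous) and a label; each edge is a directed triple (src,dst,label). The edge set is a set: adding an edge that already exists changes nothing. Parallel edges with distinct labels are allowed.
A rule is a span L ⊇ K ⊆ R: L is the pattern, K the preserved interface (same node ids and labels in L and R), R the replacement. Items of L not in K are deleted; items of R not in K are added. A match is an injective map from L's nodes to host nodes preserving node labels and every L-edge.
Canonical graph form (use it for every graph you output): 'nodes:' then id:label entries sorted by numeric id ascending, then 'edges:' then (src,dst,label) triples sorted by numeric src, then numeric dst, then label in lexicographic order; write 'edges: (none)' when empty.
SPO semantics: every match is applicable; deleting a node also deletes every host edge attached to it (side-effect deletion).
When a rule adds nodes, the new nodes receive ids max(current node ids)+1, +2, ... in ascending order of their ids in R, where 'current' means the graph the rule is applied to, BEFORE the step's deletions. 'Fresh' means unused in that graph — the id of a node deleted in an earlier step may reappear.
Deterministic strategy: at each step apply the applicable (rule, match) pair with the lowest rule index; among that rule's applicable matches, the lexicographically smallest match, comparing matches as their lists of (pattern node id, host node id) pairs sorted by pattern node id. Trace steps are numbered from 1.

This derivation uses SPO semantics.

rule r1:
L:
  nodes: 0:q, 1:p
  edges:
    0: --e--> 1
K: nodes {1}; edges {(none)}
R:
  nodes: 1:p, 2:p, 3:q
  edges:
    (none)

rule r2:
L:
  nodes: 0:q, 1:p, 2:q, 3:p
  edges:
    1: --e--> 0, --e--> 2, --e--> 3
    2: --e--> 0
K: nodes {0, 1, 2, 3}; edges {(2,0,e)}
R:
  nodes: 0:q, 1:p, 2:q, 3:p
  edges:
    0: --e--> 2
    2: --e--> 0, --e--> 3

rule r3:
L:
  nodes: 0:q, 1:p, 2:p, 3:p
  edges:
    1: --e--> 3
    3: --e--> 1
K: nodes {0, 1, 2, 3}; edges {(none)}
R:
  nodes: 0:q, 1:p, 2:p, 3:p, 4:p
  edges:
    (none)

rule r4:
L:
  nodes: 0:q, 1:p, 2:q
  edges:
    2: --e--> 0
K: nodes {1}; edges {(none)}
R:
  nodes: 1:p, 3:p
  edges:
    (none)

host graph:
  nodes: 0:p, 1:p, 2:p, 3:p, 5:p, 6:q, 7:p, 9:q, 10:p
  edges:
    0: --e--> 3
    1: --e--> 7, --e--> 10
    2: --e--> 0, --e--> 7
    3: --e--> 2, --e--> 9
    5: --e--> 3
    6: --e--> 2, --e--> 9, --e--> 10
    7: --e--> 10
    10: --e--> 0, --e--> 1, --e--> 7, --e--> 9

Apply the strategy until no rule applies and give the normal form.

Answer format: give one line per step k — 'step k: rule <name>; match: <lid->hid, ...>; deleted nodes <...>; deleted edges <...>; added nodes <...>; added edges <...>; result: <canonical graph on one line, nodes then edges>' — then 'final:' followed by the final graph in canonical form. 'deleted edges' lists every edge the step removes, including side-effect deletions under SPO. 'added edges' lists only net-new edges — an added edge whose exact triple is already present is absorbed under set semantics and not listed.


step 1: rule r1; match: 0->6, 1->2; deleted nodes 6; deleted edges (6,2,e); (6,9,e); (6,10,e); added nodes 11, 12; added edges (none); result: nodes: 0:p, 1:p, 2:p, 3:p, 5:p, 7:p, 9:q, 10:p, 11:p, 12:q edges: (0,3,e); (1,7,e); (1,10,e); (2,0,e); (2,7,e); (3,2,e); (3,9,e); (5,3,e); (7,10,e); (10,0,e); (10,1,e); (10,7,e); (10,9,e)
step 2: rule r3; match: 0->9, 1->1, 2->0, 3->10; deleted nodes (none); deleted edges (1,10,e); (10,1,e); added nodes 13; added edges (none); result: nodes: 0:p, 1:p, 2:p, 3:p, 5:p, 7:p, 9:q, 10:p, 11:p, 12:q, 13:p edges: (0,3,e); (1,7,e); (2,0,e); (2,7,e); (3,2,e); (3,9,e); (5,3,e); (7,10,e); (10,0,e); (10,7,e); (10,9,e)
step 3: rule r3; match: 0->9, 1->7, 2->0, 3->10; deleted nodes (none); deleted edges (7,10,e); (10,7,e); added nodes 14; added edges (none); result: nodes: 0:p, 1:p, 2:p, 3:p, 5:p, 7:p, 9:q, 10:p, 11:p, 12:q, 13:p, 14:p edges: (0,3,e); (1,7,e); (2,0,e); (2,7,e); (3,2,e); (3,9,e); (5,3,e); (10,0,e); (10,9,e)
final:
nodes: 0:p, 1:p, 2:p, 3:p, 5:p, 7:p, 9:q, 10:p, 11:p, 12:q, 13:p, 14:p
edges: (0,3,e); (1,7,e); (2,0,e); (2,7,e); (3,2,e); (3,9,e); (5,3,e); (10,0,e); (10,9,e)


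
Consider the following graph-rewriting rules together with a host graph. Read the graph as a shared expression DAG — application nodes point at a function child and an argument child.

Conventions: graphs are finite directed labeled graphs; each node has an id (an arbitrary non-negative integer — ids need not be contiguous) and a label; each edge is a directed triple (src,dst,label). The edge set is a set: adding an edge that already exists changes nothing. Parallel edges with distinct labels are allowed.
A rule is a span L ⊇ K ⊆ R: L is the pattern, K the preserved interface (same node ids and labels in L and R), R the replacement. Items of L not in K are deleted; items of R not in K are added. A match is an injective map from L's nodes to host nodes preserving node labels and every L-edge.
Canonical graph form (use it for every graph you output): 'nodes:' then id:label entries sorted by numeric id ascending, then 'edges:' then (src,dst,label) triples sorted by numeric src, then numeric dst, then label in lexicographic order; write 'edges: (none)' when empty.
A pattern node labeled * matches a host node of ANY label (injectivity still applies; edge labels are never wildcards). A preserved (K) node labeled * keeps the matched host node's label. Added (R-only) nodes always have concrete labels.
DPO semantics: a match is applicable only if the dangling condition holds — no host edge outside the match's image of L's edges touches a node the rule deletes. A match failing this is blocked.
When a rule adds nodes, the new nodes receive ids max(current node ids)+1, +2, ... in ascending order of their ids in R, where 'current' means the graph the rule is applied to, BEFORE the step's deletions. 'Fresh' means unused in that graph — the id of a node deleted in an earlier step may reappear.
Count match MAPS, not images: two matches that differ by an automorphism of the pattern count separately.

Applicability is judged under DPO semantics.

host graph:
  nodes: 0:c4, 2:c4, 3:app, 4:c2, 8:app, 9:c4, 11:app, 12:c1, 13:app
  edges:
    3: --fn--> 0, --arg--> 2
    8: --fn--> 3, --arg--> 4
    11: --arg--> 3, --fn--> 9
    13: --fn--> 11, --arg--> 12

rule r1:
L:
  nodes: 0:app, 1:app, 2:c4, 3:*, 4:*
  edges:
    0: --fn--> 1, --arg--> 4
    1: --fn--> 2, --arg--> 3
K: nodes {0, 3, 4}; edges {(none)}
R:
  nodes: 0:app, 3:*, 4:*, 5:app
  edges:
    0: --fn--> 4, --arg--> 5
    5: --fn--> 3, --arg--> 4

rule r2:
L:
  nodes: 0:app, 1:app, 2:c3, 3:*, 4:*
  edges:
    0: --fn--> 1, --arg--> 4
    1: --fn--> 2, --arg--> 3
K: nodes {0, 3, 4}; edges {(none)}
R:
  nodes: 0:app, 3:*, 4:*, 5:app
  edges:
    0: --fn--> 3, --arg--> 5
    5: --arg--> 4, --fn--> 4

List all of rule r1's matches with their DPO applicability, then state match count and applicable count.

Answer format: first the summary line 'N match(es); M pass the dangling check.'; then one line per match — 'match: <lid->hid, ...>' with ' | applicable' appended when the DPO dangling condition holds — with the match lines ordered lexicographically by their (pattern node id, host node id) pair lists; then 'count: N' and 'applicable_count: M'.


2 match(es); 1 pass the dangling check.
match: 0->8, 1->3, 2->0, 3->2, 4->4
match: 0->13, 1->11, 2->9, 3->3, 4->12 | applicable
count: 2
applicable_count: 1


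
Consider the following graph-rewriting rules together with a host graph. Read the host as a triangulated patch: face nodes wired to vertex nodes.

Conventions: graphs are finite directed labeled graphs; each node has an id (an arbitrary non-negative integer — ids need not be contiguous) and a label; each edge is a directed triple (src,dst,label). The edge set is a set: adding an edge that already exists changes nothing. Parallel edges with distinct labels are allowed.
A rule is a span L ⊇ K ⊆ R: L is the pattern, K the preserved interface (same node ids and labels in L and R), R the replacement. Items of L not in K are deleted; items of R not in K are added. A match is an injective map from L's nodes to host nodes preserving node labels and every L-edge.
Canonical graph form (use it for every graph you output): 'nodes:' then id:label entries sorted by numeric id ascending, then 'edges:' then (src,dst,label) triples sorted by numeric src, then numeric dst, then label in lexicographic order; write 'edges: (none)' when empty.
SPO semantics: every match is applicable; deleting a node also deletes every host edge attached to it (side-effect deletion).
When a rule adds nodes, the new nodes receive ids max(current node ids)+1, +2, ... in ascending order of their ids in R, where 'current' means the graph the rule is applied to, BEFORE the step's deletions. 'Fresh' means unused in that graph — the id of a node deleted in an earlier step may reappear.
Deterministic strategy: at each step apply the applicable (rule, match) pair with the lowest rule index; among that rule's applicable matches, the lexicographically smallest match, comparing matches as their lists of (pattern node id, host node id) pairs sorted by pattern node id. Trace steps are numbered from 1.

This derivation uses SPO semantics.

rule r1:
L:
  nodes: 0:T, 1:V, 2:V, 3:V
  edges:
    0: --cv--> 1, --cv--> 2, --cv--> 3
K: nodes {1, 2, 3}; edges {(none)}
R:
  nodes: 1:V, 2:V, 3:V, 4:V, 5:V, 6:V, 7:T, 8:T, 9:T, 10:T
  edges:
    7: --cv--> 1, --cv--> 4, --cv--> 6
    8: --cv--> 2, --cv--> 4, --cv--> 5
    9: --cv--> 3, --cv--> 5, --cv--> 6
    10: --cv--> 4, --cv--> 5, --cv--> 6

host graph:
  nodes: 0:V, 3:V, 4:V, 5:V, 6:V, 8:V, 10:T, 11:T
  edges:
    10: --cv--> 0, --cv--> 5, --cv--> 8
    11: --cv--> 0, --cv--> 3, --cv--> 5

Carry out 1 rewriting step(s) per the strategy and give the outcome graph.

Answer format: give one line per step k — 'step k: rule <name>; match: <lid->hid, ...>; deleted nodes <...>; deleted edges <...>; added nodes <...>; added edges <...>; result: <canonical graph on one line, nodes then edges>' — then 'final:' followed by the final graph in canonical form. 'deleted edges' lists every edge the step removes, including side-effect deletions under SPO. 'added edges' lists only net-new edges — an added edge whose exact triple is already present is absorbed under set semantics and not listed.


step 1: rule r1; match: 0->10, 1->0, 2->5, 3->8; deleted nodes 10; deleted edges (10,0,cv); (10,5,cv); (10,8,cv); added nodes 12, 13, 14, 15, 16, 17, 18; added edges (15,0,cv); (15,12,cv); (15,14,cv); (16,5,cv); (16,12,cv); (16,13,cv); (17,8,cv); (17,13,cv); (17,14,cv); (18,12,cv); (18,13,cv); (18,14,cv); result: nodes: 0:V, 3:V, 4:V, 5:V, 6:V, 8:V, 11:T, 12:V, 13:V, 14:V, 15:T, 16:T, 17:T, 18:T edges: (11,0,cv); (11,3,cv); (11,5,cv); (15,0,cv); (15,12,cv); (15,14,cv); (16,5,cv); (16,12,cv); (16,13,cv); (17,8,cv); (17,13,cv); (17,14,cv); (18,12,cv); (18,13,cv); (18,14,cv)
final:
nodes: 0:V, 3:V, 4:V, 5:V, 6:V, 8:V, 11:T, 12:V, 13:V, 14:V, 15:T, 16:T, 17:T, 18:T
edges: (11,0,cv); (11,3,cv); (11,5,cv); (15,0,cv); (15,12,cv); (15,14,cv); (16,5,cv); (16,12,cv); (16,13,cv); (17,8,cv); (17,13,cv); (17,14,cv); (18,12,cv); (18,13,cv); (18,14,cv)


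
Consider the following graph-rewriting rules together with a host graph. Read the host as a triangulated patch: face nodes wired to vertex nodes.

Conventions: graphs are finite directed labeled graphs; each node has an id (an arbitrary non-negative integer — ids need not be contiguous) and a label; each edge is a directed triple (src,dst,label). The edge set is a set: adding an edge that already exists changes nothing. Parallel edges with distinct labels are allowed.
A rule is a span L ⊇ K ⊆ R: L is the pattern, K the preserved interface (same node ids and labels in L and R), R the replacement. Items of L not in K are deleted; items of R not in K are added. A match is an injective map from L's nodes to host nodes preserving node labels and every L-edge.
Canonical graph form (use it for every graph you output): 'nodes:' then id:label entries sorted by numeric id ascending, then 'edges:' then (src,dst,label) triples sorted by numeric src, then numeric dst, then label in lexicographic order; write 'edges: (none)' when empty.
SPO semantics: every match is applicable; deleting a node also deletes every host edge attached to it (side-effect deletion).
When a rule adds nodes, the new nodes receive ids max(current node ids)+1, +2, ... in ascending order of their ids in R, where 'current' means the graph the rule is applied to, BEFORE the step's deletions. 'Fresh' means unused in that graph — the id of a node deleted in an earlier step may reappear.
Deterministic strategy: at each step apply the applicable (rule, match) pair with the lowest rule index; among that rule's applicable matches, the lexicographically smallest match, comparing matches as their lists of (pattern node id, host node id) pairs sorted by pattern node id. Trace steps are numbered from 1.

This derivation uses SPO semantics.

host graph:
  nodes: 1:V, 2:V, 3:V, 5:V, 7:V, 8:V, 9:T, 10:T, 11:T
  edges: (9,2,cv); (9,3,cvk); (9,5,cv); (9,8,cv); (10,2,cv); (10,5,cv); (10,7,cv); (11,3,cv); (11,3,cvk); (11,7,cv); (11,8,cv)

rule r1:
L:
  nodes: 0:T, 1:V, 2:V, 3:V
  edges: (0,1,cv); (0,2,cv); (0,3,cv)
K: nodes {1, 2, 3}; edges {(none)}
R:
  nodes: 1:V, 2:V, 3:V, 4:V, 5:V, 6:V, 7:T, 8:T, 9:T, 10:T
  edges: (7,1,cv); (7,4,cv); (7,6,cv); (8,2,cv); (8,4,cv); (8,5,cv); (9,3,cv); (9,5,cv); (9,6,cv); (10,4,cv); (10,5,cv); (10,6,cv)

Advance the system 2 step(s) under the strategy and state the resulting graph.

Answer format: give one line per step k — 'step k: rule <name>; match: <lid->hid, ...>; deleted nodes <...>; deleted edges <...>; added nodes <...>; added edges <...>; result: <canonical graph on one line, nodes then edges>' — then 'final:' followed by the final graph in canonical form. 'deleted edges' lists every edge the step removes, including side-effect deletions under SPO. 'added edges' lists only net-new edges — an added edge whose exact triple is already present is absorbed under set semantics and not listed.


step 1: rule r1; match: 0->9, 1->2, 2->5, 3->8; deleted nodes 9; deleted edges (9,2,cv); (9,3,cvk); (9,5,cv); (9,8,cv); added nodes 12, 13, 14, 15, 16, 17, 18; added edges (15,2,cv); (15,12,cv); (15,14,cv); (16,5,cv); (16,12,cv); (16,13,cv); (17,8,cv); (17,13,cv); (17,14,cv); (18,12,cv); (18,13,cv); (18,14,cv); result: nodes: 1:V, 2:V, 3:V, 5:V, 7:V, 8:V, 10:T, 11:T, 12:V, 13:V, 14:V, 15:T, 16:T, 17:T, 18:T edges: (10,2,cv); (10,5,cv); (10,7,cv); (11,3,cv); (11,3,cvk); (11,7,cv); (11,8,cv); (15,2,cv); (15,12,cv); (15,14,cv); (16,5,cv); (16,12,cv); (16,13,cv); (17,8,cv); (17,13,cv); (17,14,cv); (18,12,cv); (18,13,cv); (18,14,cv)
step 2: rule r1; match: 0->10, 1->2, 2->5, 3->7; deleted nodes 10; deleted edges (10,2,cv); (10,5,cv); (10,7,cv); added nodes 19, 20, 21, 22, 23, 24, 25; added edges (22,2,cv); (22,19,cv); (22,21,cv); (23,5,cv); (23,19,cv); (23,20,cv); (24,7,cv); (24,20,cv); (24,21,cv); (25,19,cv); (25,20,cv); (25,21,cv); result: nodes: 1:V, 2:V, 3:V, 5:V, 7:V, 8:V, 11:T, 12:V, 13:V, 14:V, 15:T, 16:T, 17:T, 18:T, 19:V, 20:V, 21:V, 22:T, 23:T, 24:T, 25:T edges: (11,3,cv); (11,3,cvk); (11,7,cv); (11,8,cv); (15,2,cv); (15,12,cv); (15,14,cv); (16,5,cv); (16,12,cv); (16,13,cv); (17,8,cv); (17,13,cv); (17,14,cv); (18,12,cv); (18,13,cv); (18,14,cv); (22,2,cv); (22,19,cv); (22,21,cv); (23,5,cv); (23,19,cv); (23,20,cv); (24,7,cv); (24,20,cv); (24,21,cv); (25,19,cv); (25,20,cv); (25,21,cv)
final:
nodes: 1:V, 2:V, 3:V, 5:V, 7:V, 8:V, 11:T, 12:V, 13:V, 14:V, 15:T, 16:T, 17:T, 18:T, 19:V, 20:V, 21:V, 22:T, 23:T, 24:T, 25:T
edges: (11,3,cv); (11,3,cvk); (11,7,cv); (11,8,cv); (15,2,cv); (15,12,cv); (15,14,cv); (16,5,cv); (16,12,cv); (16,13,cv); (17,8,cv); (17,13,cv); (17,14,cv); (18,12,cv); (18,13,cv); (18,14,cv); (22,2,cv); (22,19,cv); (22,21,cv); (23,5,cv); (23,19,cv); (23,20,cv); (24,7,cv); (24,20,cv); (24,21,cv); (25,19,cv); (25,20,cv); (25,21,cv)
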